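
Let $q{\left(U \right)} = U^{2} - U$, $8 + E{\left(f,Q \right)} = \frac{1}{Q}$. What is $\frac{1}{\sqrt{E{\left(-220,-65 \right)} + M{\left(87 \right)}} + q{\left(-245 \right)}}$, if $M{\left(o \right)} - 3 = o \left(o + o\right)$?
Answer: $\frac{1958775}{118054877428} - \frac{\sqrt{15984215}}{118054877428} \approx 1.6558 \cdot 10^{-5}$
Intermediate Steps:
$M{\left(o \right)} = 3 + 2 o^{2}$ ($M{\left(o \right)} = 3 + o \left(o + o\right) = 3 + o 2 o = 3 + 2 o^{2}$)
$E{\left(f,Q \right)} = -8 + \frac{1}{Q}$
$\frac{1}{\sqrt{E{\left(-220,-65 \right)} + M{\left(87 \right)}} + q{\left(-245 \right)}} = \frac{1}{\sqrt{\left(-8 + \frac{1}{-65}\right) + \left(3 + 2 \cdot 87^{2}\right)} - 245 \left(-1 - 245\right)} = \frac{1}{\sqrt{\left(-8 - \frac{1}{65}\right) + \left(3 + 2 \cdot 7569\right)} - -60270} = \frac{1}{\sqrt{- \frac{521}{65} + \left(3 + 15138\right)} + 60270} = \frac{1}{\sqrt{- \frac{521}{65} + 15141} + 60270} = \frac{1}{\sqrt{\frac{983644}{65}} + 60270} = \frac{1}{\frac{2 \sqrt{15984215}}{65} + 60270} = \frac{1}{60270 + \frac{2 \sqrt{15984215}}{65}}$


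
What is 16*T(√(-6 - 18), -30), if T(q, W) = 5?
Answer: 80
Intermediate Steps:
16*T(√(-6 - 18), -30) = 16*5 = 80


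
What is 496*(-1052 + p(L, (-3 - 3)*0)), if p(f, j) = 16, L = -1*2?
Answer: -513856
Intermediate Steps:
L = -2
496*(-1052 + p(L, (-3 - 3)*0)) = 496*(-1052 + 16) = 496*(-1036) = -513856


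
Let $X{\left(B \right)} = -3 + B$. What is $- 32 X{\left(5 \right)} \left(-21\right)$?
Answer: $1344$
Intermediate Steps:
$- 32 X{\left(5 \right)} \left(-21\right) = - 32 \left(-3 + 5\right) \left(-21\right) = \left(-32\right) 2 \left(-21\right) = \left(-64\right) \left(-21\right) = 1344$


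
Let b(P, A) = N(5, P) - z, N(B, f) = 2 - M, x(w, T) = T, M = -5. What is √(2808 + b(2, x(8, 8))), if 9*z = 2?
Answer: 7*√517/3 ≈ 53.055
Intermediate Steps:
N(B, f) = 7 (N(B, f) = 2 - 1*(-5) = 2 + 5 = 7)
z = 2/9 (z = (⅑)*2 = 2/9 ≈ 0.22222)
b(P, A) = 61/9 (b(P, A) = 7 - 1*2/9 = 7 - 2/9 = 61/9)
√(2808 + b(2, x(8, 8))) = √(2808 + 61/9) = √(25333/9) = 7*√517/3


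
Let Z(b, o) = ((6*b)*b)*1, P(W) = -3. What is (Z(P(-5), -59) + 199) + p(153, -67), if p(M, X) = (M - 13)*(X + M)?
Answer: 12293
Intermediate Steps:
p(M, X) = (-13 + M)*(M + X)
Z(b, o) = 6*b**2 (Z(b, o) = (6*b**2)*1 = 6*b**2)
(Z(P(-5), -59) + 199) + p(153, -67) = (6*(-3)**2 + 199) + (153**2 - 13*153 - 13*(-67) + 153*(-67)) = (6*9 + 199) + (23409 - 1989 + 871 - 10251) = (54 + 199) + 12040 = 253 + 12040 = 12293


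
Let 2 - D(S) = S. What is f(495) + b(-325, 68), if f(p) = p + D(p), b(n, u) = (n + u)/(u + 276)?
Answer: 431/344 ≈ 1.2529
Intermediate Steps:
b(n, u) = (n + u)/(276 + u)
D(S) = 2 - S
f(p) = 2 (f(p) = p + (2 - p) = 2)
f(495) + b(-325, 68) = 2 + (-325 + 68)/(276 + 68) = 2 - 257/344 = 431/344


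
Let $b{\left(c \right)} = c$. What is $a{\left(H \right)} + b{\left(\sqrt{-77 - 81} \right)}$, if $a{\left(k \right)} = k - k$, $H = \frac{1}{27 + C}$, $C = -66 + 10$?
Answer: $i \sqrt{158} \approx 12.57 i$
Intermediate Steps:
$C = -56$
$H = - \frac{1}{29}$ ($H = \frac{1}{27 - 56} = \frac{1}{-29} = - \frac{1}{29} \approx -0.034483$)
$a{\left(k \right)} = 0$
$a{\left(H \right)} + b{\left(\sqrt{-77 - 81} \right)} = 0 + \sqrt{-77 - 81} = 0 + \sqrt{-158} = 0 + i \sqrt{158} = i \sqrt{158}$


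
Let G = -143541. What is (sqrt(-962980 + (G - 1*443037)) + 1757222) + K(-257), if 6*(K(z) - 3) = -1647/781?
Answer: 2744784901/1562 + I*sqrt(1549558) ≈ 1.7572e+6 + 1244.8*I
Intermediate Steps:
K(z) = 4137/1562 (K(z) = 3 + (-1647/781)/6 = 3 + (-1647*1/781)/6 = 3 + (1/6)*(-1647/781) = 3 - 549/1562 = 4137/1562)
(sqrt(-962980 + (G - 1*443037)) + 1757222) + K(-257) = (sqrt(-962980 + (-143541 - 1*443037)) + 1757222) + 4137/1562 = (sqrt(-962980 + (-143541 - 443037)) + 1757222) + 4137/1562 = (sqrt(-962980 - 586578) + 1757222) + 4137/1562 = (sqrt(-1549558) + 1757222) + 4137/1562 = (I*sqrt(1549558) + 1757222) + 4137/1562 = (1757222 + I*sqrt(1549558)) + 4137/1562 = 2744784901/1562 + I*sqrt(1549558)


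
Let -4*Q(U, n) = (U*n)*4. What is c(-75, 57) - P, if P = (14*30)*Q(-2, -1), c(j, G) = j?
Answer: 765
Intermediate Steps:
Q(U, n) = -U*n (Q(U, n) = -U*n*4/4 = -U*n)
P = -840 (P = (14*30)*(-1*(-2)*(-1)) = 420*(-2) = -840)
c(-75, 57) - P = -75 - 1*(-840) = -75 + 840 = 765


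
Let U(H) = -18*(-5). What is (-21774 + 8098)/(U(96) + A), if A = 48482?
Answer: -3419/12143 ≈ -0.28156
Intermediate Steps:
U(H) = 90
(-21774 + 8098)/(U(96) + A) = (-21774 + 8098)/(90 + 48482) = -13676/48572 = -13676*1/48572 = -3419/12143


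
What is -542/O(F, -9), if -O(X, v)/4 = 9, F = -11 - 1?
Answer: 271/18 ≈ 15.056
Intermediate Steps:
F = -12
O(X, v) = -36 (O(X, v) = -4*9 = -36)
-542/O(F, -9) = -542/(-36) = -542*(-1/36) = 271/18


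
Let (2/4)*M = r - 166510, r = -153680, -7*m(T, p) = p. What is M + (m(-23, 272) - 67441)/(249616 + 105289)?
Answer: -1590918919659/2484335 ≈ -6.4038e+5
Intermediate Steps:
m(T, p) = -p/7
M = -640380 (M = 2*(-153680 - 166510) = 2*(-320190) = -640380)
M + (m(-23, 272) - 67441)/(249616 + 105289) = -640380 + (-⅐*272 - 67441)/(249616 + 105289) = -640380 + (-272/7 - 67441)/354905 = -640380 - 472359/7*1/354905 = -640380 - 472359/2484335 = -1590918919659/2484335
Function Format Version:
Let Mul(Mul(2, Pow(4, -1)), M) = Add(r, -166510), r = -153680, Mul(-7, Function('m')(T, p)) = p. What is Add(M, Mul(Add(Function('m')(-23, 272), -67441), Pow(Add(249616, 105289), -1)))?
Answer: Rational(-1590918919659, 2484335) ≈ -6.4038e+5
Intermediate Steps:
Function('m')(T, p) = Mul(Rational(-1, 7), p)
M = -640380 (M = Mul(2, Add(-153680, -166510)) = Mul(2, -320190) = -640380)
Add(M, Mul(Add(Function('m')(-23, 272), -67441), Pow(Add(249616, 105289), -1))) = Add(-640380, Mul(Add(Mul(Rational(-1, 7), 272), -67441), Pow(Add(249616, 105289), -1))) = Add(-640380, Mul(Add(Rational(-272, 7), -67441), Pow(354905, -1))) = Add(-640380, Mul(Rational(-472359, 7), Rational(1, 354905))) = Add(-640380, Rational(-472359, 2484335)) = Rational(-1590918919659, 2484335)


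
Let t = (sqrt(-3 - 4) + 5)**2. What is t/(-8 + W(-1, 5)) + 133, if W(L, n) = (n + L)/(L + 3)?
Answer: 130 - 5*I*sqrt(7)/3 ≈ 130.0 - 4.4096*I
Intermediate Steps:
W(L, n) = (L + n)/(3 + L)
t = (5 + I*sqrt(7))**2 (t = (sqrt(-7) + 5)**2 = (I*sqrt(7) + 5)**2 = (5 + I*sqrt(7))**2 ≈ 18.0 + 26.458*I)
t/(-8 + W(-1, 5)) + 133 = (5 + I*sqrt(7))**2/(-8 + (-1 + 5)/(3 - 1)) + 133 = (5 + I*sqrt(7))**2/(-8 + 4/2) + 133 = (5 + I*sqrt(7))**2/(-8 + (1/2)*4) + 133 = (5 + I*sqrt(7))**2/(-8 + 2) + 133 = (5 + I*sqrt(7))**2/(-6) + 133 = (5 + I*sqrt(7))**2*(-1/6) + 133 = -(5 + I*sqrt(7))**2/6 + 133 = 133 - (5 + I*sqrt(7))**2/6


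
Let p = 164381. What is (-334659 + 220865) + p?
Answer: 50587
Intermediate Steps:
(-334659 + 220865) + p = (-334659 + 220865) + 164381 = -113794 + 164381 = 50587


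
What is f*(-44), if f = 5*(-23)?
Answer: 5060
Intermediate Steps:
f = -115
f*(-44) = -115*(-44) = 5060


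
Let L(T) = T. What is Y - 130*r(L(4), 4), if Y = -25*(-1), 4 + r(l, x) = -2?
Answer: 805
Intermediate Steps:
r(l, x) = -6 (r(l, x) = -4 - 2 = -6)
Y = 25
Y - 130*r(L(4), 4) = 25 - 130*(-6) = 25 + 780 = 805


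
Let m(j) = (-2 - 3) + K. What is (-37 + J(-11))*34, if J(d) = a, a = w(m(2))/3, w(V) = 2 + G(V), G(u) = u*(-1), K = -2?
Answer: -1156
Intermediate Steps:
m(j) = -7 (m(j) = (-2 - 3) - 2 = -5 - 2 = -7)
G(u) = -u
w(V) = 2 - V
a = 3 (a = (2 - 1*(-7))/3 = (2 + 7)*(⅓) = 9*(⅓) = 3)
J(d) = 3
(-37 + J(-11))*34 = (-37 + 3)*34 = -34*34 = -1156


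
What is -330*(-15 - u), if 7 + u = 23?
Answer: 10230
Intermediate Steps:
u = 16 (u = -7 + 23 = 16)
-330*(-15 - u) = -330*(-15 - 1*16) = -330*(-15 - 16) = -330*(-31) = 10230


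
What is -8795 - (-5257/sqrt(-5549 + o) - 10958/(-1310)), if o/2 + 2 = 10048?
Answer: -5766204/655 + 5257*sqrt(14543)/14543 ≈ -8759.8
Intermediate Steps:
o = 20092 (o = -4 + 2*10048 = -4 + 20096 = 20092)
-8795 - (-5257/sqrt(-5549 + o) - 10958/(-1310)) = -8795 - (-5257/sqrt(-5549 + 20092) - 10958/(-1310)) = -8795 - (-5257*sqrt(14543)/14543 - 10958*(-1/1310)) = -8795 - (-5257*sqrt(14543)/14543 + 5479/655) = -8795 - (5479/655 - 5257*sqrt(14543)/14543) = -8795 + (-5479/655 + 5257*sqrt(14543)/14543) = -5766204/655 + 5257*sqrt(14543)/14543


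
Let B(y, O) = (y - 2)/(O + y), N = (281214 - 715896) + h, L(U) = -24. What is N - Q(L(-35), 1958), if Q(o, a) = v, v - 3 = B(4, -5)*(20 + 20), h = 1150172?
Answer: 715567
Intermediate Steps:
N = 715490 (N = (281214 - 715896) + 1150172 = -434682 + 1150172 = 715490)
B(y, O) = (-2 + y)/(O + y)
v = -77 (v = 3 + ((-2 + 4)/(-5 + 4))*(20 + 20) = 3 + (2/(-1))*40 = 3 - 1*2*40 = 3 - 2*40 = 3 - 80 = -77)
Q(o, a) = -77
N - Q(L(-35), 1958) = 715490 - 1*(-77) = 715490 + 77 = 715567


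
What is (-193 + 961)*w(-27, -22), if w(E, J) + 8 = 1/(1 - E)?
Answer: -42816/7 ≈ -6116.6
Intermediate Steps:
w(E, J) = -8 + 1/(1 - E)
(-193 + 961)*w(-27, -22) = (-193 + 961)*((7 - 8*(-27))/(-1 - 27)) = 768*((7 + 216)/(-28)) = 768*(-1/28*223) = 768*(-223/28) = -42816/7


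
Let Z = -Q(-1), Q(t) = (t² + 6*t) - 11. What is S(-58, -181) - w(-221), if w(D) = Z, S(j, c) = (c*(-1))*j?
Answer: -10514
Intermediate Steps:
Q(t) = -11 + t² + 6*t
S(j, c) = -c*j (S(j, c) = (-c)*j = -c*j)
Z = 16 (Z = -(-11 + (-1)² + 6*(-1)) = -(-11 + 1 - 6) = -1*(-16) = 16)
w(D) = 16
S(-58, -181) - w(-221) = -1*(-181)*(-58) - 1*16 = -10498 - 16 = -10514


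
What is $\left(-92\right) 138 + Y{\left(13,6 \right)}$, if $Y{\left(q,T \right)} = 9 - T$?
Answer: $-12693$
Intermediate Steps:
$\left(-92\right) 138 + Y{\left(13,6 \right)} = \left(-92\right) 138 + \left(9 - 6\right) = -12696 + \left(9 - 6\right) = -12696 + 3 = -12693$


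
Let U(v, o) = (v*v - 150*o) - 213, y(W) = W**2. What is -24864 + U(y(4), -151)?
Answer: -2171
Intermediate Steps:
U(v, o) = -213 + v**2 - 150*o (U(v, o) = (v**2 - 150*o) - 213 = -213 + v**2 - 150*o)
-24864 + U(y(4), -151) = -24864 + (-213 + (4**2)**2 - 150*(-151)) = -24864 + (-213 + 16**2 + 22650) = -24864 + (-213 + 256 + 22650) = -24864 + 22693 = -2171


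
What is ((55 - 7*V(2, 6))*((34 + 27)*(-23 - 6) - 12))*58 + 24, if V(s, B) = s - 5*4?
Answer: -18696914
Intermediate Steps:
V(s, B) = -20 + s (V(s, B) = s - 20 = -20 + s)
((55 - 7*V(2, 6))*((34 + 27)*(-23 - 6) - 12))*58 + 24 = ((55 - 7*(-20 + 2))*((34 + 27)*(-23 - 6) - 12))*58 + 24 = ((55 - 7*(-18))*(61*(-29) - 12))*58 + 24 = ((55 + 126)*(-1769 - 12))*58 + 24 = (181*(-1781))*58 + 24 = -322361*58 + 24 = -18696938 + 24 = -18696914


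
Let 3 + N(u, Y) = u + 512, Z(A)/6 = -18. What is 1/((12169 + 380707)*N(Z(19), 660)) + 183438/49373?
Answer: 28899423512261/7778384165948 ≈ 3.7154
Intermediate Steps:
Z(A) = -108 (Z(A) = 6*(-18) = -108)
N(u, Y) = 509 + u (N(u, Y) = -3 + (u + 512) = -3 + (512 + u) = 509 + u)
1/((12169 + 380707)*N(Z(19), 660)) + 183438/49373 = 1/((12169 + 380707)*(509 - 108)) + 183438/49373 = 1/(392876*401) + 183438*(1/49373) = (1/392876)*(1/401) + 183438/49373 = 1/157543276 + 183438/49373 = 28899423512261/7778384165948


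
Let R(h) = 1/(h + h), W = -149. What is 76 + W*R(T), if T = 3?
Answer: 307/6 ≈ 51.167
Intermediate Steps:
R(h) = 1/(2*h)
76 + W*R(T) = 76 - 149/(2*3) = 76 - 149*1/6 = 76 - 149/6 = 307/6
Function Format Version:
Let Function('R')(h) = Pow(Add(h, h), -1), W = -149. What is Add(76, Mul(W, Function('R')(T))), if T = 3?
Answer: Rational(307, 6) ≈ 51.167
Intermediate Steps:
Function('R')(h) = Mul(Rational(1, 2), Pow(h, -1)) (Function('R')(h) = Pow(Mul(2, h), -1) = Mul(Rational(1, 2), Pow(h, -1)))
Add(76, Mul(W, Function('R')(T))) = Add(76, Mul(-149, Mul(Rational(1, 2), Pow(3, -1)))) = Add(76, Mul(-149, Mul(Rational(1, 2), Rational(1, 3)))) = Add(76, Mul(-149, Rational(1, 6))) = Add(76, Rational(-149, 6)) = Rational(307, 6)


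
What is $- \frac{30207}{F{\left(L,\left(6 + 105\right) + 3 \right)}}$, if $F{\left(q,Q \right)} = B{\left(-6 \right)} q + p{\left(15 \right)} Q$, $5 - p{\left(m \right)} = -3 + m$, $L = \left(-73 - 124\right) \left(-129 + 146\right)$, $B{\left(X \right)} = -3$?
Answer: $- \frac{10069}{3083} \approx -3.266$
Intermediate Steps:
$L = -3349$ ($L = \left(-197\right) 17 = -3349$)
$p{\left(m \right)} = 8 - m$ ($p{\left(m \right)} = 5 - \left(-3 + m\right) = 8 - m$)
$F{\left(q,Q \right)} = - 7 Q - 3 q$ ($F{\left(q,Q \right)} = - 3 q + \left(8 - 15\right) Q = - 3 q - 7 Q = - 7 Q - 3 q$)
$- \frac{30207}{F{\left(L,\left(6 + 105\right) + 3 \right)}} = - \frac{30207}{- 7 \left(\left(6 + 105\right) + 3\right) - -10047} = - \frac{30207}{- 7 \left(111 + 3\right) + 10047} = - \frac{30207}{\left(-7\right) 114 + 10047} = - \frac{30207}{-798 + 10047} = - \frac{30207}{9249} = \left(-30207\right) \frac{1}{9249} = - \frac{10069}{3083}$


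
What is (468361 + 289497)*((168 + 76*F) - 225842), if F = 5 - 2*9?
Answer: -171777609996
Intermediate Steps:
F = -13 (F = 5 - 18 = -13)
(468361 + 289497)*((168 + 76*F) - 225842) = (468361 + 289497)*((168 + 76*(-13)) - 225842) = 757858*((168 - 988) - 225842) = 757858*(-820 - 225842) = 757858*(-226662) = -171777609996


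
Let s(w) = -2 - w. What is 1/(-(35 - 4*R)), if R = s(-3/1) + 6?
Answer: -⅐ ≈ -0.14286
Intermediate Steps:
R = 7 (R = (-2 - (-3)/1) + 6 = (-2 - (-3)) + 6 = (-2 - 1*(-3)) + 6 = (-2 + 3) + 6 = 1 + 6 = 7)
1/(-(35 - 4*R)) = 1/(-(35 - 4*7)) = 1/(-(35 - 28)) = 1/(-1*7) = 1/(-7) = -⅐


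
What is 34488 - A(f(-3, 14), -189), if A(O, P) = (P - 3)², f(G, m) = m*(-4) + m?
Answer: -2376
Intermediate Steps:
f(G, m) = -3*m (f(G, m) = -4*m + m = -3*m)
A(O, P) = (-3 + P)²
34488 - A(f(-3, 14), -189) = 34488 - (-3 - 189)² = 34488 - 1*(-192)² = 34488 - 1*36864 = 34488 - 36864 = -2376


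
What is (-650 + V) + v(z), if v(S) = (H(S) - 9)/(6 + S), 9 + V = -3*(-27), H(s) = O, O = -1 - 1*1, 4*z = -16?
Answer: -1167/2 ≈ -583.50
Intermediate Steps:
z = -4 (z = (1/4)*(-16) = -4)
O = -2 (O = -1 - 1 = -2)
H(s) = -2
V = 72 (V = -9 - 3*(-27) = -9 + 81 = 72)
v(S) = -11/(6 + S) (v(S) = (-2 - 9)/(6 + S) = -11/(6 + S))
(-650 + V) + v(z) = (-650 + 72) - 11/(6 - 4) = -578 - 11/2 = -1167/2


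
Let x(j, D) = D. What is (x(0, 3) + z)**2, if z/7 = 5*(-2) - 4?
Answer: 9025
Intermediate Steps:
z = -98 (z = 7*(5*(-2) - 4) = 7*(-10 - 4) = 7*(-14) = -98)
(x(0, 3) + z)**2 = (3 - 98)**2 = (-95)**2 = 9025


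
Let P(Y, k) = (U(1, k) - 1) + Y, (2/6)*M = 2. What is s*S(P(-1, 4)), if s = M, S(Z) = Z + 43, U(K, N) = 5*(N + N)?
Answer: 486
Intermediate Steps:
M = 6 (M = 3*2 = 6)
U(K, N) = 10*N (U(K, N) = 5*(2*N) = 10*N)
P(Y, k) = -1 + Y + 10*k (P(Y, k) = (10*k - 1) + Y = (-1 + 10*k) + Y = -1 + Y + 10*k)
S(Z) = 43 + Z
s = 6
s*S(P(-1, 4)) = 6*(43 + (-1 - 1 + 10*4)) = 6*(43 + (-1 - 1 + 40)) = 6*(43 + 38) = 6*81 = 486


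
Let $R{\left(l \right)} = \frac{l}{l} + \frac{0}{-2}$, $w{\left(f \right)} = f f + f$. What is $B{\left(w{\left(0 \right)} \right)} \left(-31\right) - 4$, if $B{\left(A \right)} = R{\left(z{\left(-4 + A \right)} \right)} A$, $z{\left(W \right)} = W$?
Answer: $-4$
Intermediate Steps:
$w{\left(f \right)} = f + f^{2}$ ($w{\left(f \right)} = f^{2} + f = f + f^{2}$)
$R{\left(l \right)} = 1$ ($R{\left(l \right)} = 1 + 0 \left(- \frac{1}{2}\right) = 1 + 0 = 1$)
$B{\left(A \right)} = A$ ($B{\left(A \right)} = 1 A = A$)
$B{\left(w{\left(0 \right)} \right)} \left(-31\right) - 4 = 0 \left(1 + 0\right) \left(-31\right) - 4 = 0 \cdot 1 \left(-31\right) - 4 = 0 \left(-31\right) - 4 = 0 - 4 = -4$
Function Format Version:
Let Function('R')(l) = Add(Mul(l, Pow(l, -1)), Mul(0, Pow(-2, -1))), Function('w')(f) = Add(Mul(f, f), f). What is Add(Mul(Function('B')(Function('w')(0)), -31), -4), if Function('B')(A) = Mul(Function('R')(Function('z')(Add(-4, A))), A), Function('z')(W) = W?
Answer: -4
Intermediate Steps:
Function('w')(f) = Add(f, Pow(f, 2)) (Function('w')(f) = Add(Pow(f, 2), f) = Add(f, Pow(f, 2)))
Function('R')(l) = 1 (Function('R')(l) = Add(1, Mul(0, Rational(-1, 2))) = Add(1, 0) = 1)
Function('B')(A) = A (Function('B')(A) = Mul(1, A) = A)
Add(Mul(Function('B')(Function('w')(0)), -31), -4) = Add(Mul(Mul(0, Add(1, 0)), -31), -4) = Add(Mul(Mul(0, 1), -31), -4) = Add(Mul(0, -31), -4) = Add(0, -4) = -4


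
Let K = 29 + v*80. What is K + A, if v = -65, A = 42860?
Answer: 37689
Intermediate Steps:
K = -5171 (K = 29 - 65*80 = 29 - 5200 = -5171)
K + A = -5171 + 42860 = 37689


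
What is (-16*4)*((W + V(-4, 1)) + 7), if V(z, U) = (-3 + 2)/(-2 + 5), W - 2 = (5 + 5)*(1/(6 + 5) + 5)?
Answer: -125824/33 ≈ -3812.8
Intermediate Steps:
W = 582/11 (W = 2 + (5 + 5)*(1/(6 + 5) + 5) = 2 + 10*(1/11 + 5) = 2 + 10*(56/11) = 2 + 560/11 = 582/11 ≈ 52.909)
V(z, U) = -1/3
(-16*4)*((W + V(-4, 1)) + 7) = (-16*4)*((582/11 - 1/3) + 7) = -64*(1735/33 + 7) = -64*1966/33 = -125824/33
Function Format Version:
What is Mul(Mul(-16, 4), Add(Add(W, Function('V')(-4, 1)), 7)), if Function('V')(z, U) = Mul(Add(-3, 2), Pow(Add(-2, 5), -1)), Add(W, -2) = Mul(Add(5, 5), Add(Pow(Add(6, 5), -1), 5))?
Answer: Rational(-125824, 33) ≈ -3812.8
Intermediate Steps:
W = Rational(582, 11) (W = Add(2, Mul(Add(5, 5), Add(Pow(Add(6, 5), -1), 5))) = Add(2, Mul(10, Add(Pow(11, -1), 5))) = Add(2, Mul(10, Add(Rational(1, 11), 5))) = Add(2, Mul(10, Rational(56, 11))) = Add(2, Rational(560, 11)) = Rational(582, 11) ≈ 52.909)
Function('V')(z, U) = Rational(-1, 3) (Function('V')(z, U) = Mul(-1, Pow(3, -1)) = Mul(-1, Rational(1, 3)) = Rational(-1, 3))
Mul(Mul(-16, 4), Add(Add(W, Function('V')(-4, 1)), 7)) = Mul(Mul(-16, 4), Add(Add(Rational(582, 11), Rational(-1, 3)), 7)) = Mul(-64, Add(Rational(1735, 33), 7)) = Mul(-64, Rational(1966, 33)) = Rational(-125824, 33)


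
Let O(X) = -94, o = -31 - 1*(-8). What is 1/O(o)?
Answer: -1/94 ≈ -0.010638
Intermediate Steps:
o = -23 (o = -31 + 8 = -23)
1/O(o) = 1/(-94) = -1/94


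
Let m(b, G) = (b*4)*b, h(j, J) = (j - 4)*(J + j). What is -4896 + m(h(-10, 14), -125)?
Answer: 7648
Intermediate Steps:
h(j, J) = (-4 + j)*(J + j)
m(b, G) = 4*b**2 (m(b, G) = (4*b)*b = 4*b**2)
-4896 + m(h(-10, 14), -125) = -4896 + 4*((-10)**2 - 4*14 - 4*(-10) + 14*(-10))**2 = -4896 + 4*(100 - 56 + 40 - 140)**2 = -4896 + 4*(-56)**2 = -4896 + 4*3136 = -4896 + 12544 = 7648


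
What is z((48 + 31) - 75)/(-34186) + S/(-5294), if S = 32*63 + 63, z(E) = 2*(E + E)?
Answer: -35578699/90490342 ≈ -0.39318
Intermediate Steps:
z(E) = 4*E (z(E) = 2*(2*E) = 4*E)
S = 2079 (S = 2016 + 63 = 2079)
z((48 + 31) - 75)/(-34186) + S/(-5294) = (4*((48 + 31) - 75))/(-34186) + 2079/(-5294) = (4*(79 - 75))*(-1/34186) + 2079*(-1/5294) = (4*4)*(-1/34186) - 2079/5294 = 16*(-1/34186) - 2079/5294 = -8/17093 - 2079/5294 = -35578699/90490342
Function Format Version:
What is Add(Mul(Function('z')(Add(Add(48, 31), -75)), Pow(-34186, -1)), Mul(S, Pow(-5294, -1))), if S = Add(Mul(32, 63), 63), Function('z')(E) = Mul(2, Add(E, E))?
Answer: Rational(-35578699, 90490342) ≈ -0.39318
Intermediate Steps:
Function('z')(E) = Mul(4, E) (Function('z')(E) = Mul(2, Mul(2, E)) = Mul(4, E))
S = 2079 (S = Add(2016, 63) = 2079)
Add(Mul(Function('z')(Add(Add(48, 31), -75)), Pow(-34186, -1)), Mul(S, Pow(-5294, -1))) = Add(Mul(Mul(4, Add(Add(48, 31), -75)), Pow(-34186, -1)), Mul(2079, Pow(-5294, -1))) = Add(Mul(Mul(4, Add(79, -75)), Rational(-1, 34186)), Mul(2079, Rational(-1, 5294))) = Add(Mul(Mul(4, 4), Rational(-1, 34186)), Rational(-2079, 5294)) = Add(Mul(16, Rational(-1, 34186)), Rational(-2079, 5294)) = Add(Rational(-8, 17093), Rational(-2079, 5294)) = Rational(-35578699, 90490342)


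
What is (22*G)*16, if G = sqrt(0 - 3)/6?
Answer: 176*I*sqrt(3)/3 ≈ 101.61*I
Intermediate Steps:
G = I*sqrt(3)/6 (G = sqrt(-3)*(1/6) = (I*sqrt(3))*(1/6) = I*sqrt(3)/6 ≈ 0.28868*I)
(22*G)*16 = (22*(I*sqrt(3)/6))*16 = (11*I*sqrt(3)/3)*16 = 176*I*sqrt(3)/3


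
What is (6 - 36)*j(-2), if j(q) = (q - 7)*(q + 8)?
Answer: 1620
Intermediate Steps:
j(q) = (-7 + q)*(8 + q)
(6 - 36)*j(-2) = (6 - 36)*(-56 - 2 + (-2)²) = -30*(-56 - 2 + 4) = -30*(-54) = 1620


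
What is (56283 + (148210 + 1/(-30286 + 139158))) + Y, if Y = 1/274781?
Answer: 6117603801728429/29915957032 ≈ 2.0449e+5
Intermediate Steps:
Y = 1/274781 ≈ 3.6393e-6
(56283 + (148210 + 1/(-30286 + 139158))) + Y = (56283 + (148210 + 1/(-30286 + 139158))) + 1/274781 = (56283 + (148210 + 1/108872)) + 1/274781 = (56283 + 16135919121/108872) + 1/274781 = 22263561897/108872 + 1/274781 = 6117603801728429/29915957032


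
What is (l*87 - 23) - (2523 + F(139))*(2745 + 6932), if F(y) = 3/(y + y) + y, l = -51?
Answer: -7162597283/278 ≈ -2.5765e+7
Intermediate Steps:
F(y) = y + 3/(2*y) (F(y) = 3/(2*y) + y = y + 3/(2*y))
(l*87 - 23) - (2523 + F(139))*(2745 + 6932) = (-51*87 - 23) - (2523 + (139 + (3/2)/139))*(2745 + 6932) = (-4437 - 23) - (2523 + (139 + (3/2)*(1/139)))*9677 = -4460 - (2523 + (139 + 3/278))*9677 = -4460 - (2523 + 38645/278)*9677 = -4460 - 740039*9677/278 = -4460 - 1*7161357403/278 = -4460 - 7161357403/278 = -7162597283/278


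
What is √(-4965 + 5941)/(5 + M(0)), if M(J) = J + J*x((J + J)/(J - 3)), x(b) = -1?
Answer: 4*√61/5 ≈ 6.2482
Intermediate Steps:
M(J) = 0 (M(J) = J + J*(-1) = J - J = 0)
√(-4965 + 5941)/(5 + M(0)) = √(-4965 + 5941)/(5 + 0) = √976/5 = (4*√61)/5 = 4*√61/5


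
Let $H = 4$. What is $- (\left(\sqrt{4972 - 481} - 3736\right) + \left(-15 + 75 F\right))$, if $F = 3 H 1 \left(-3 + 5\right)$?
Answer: $1951 - 3 \sqrt{499} \approx 1884.0$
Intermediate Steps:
$F = 24$ ($F = 3 \cdot 4 \cdot 1 \left(-3 + 5\right) = 12 \cdot 1 \cdot 2 = 12 \cdot 2 = 24$)
$- (\left(\sqrt{4972 - 481} - 3736\right) + \left(-15 + 75 F\right)) = - (\left(\sqrt{4972 - 481} - 3736\right) + \left(-15 + 75 \cdot 24\right)) = - (\left(\sqrt{4491} - 3736\right) + \left(-15 + 1800\right)) = - (\left(3 \sqrt{499} - 3736\right) + 1785) = - (\left(-3736 + 3 \sqrt{499}\right) + 1785) = - (-1951 + 3 \sqrt{499}) = 1951 - 3 \sqrt{499}$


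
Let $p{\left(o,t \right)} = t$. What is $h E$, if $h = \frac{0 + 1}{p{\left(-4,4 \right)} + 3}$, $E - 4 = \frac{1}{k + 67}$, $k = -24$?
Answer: $\frac{173}{301} \approx 0.57475$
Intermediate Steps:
$E = \frac{173}{43}$ ($E = 4 + \frac{1}{-24 + 67} = 4 + \frac{1}{43} = \frac{173}{43} \approx 4.0233$)
$h = \frac{1}{7}$ ($h = \frac{0 + 1}{4 + 3} = 1 \cdot \frac{1}{7} = \frac{1}{7} \approx 0.14286$)
$h E = \frac{1}{7} \cdot \frac{173}{43} = \frac{173}{301}$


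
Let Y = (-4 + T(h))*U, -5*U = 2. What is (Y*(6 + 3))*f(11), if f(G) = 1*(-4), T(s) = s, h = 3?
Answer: -72/5 ≈ -14.400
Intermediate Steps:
f(G) = -4
U = -⅖ (U = -⅕*2 = -⅖ ≈ -0.40000)
Y = ⅖ (Y = (-4 + 3)*(-⅖) = -1*(-⅖) = ⅖ ≈ 0.40000)
(Y*(6 + 3))*f(11) = (2*(6 + 3)/5)*(-4) = ((⅖)*9)*(-4) = (18/5)*(-4) = -72/5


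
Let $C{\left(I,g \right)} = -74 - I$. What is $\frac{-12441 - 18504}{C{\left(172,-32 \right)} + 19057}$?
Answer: $- \frac{30945}{18811} \approx -1.645$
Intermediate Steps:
$\frac{-12441 - 18504}{C{\left(172,-32 \right)} + 19057} = \frac{-12441 - 18504}{\left(-74 - 172\right) + 19057} = - \frac{30945}{\left(-74 - 172\right) + 19057} = - \frac{30945}{-246 + 19057} = - \frac{30945}{18811}$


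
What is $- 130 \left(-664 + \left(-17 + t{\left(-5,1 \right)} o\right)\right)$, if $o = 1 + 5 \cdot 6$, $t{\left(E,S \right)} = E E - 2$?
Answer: $-4160$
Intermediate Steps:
$t{\left(E,S \right)} = -2 + E^{2}$ ($t{\left(E,S \right)} = E^{2} - 2 = -2 + E^{2}$)
$o = 31$ ($o = 1 + 30 = 31$)
$- 130 \left(-664 + \left(-17 + t{\left(-5,1 \right)} o\right)\right) = - 130 \left(-664 - \left(17 - \left(-2 + \left(-5\right)^{2}\right) 31\right)\right) = - 130 \left(-664 - \left(17 - \left(-2 + 25\right) 31\right)\right) = - 130 \left(-664 + \left(-17 + 23 \cdot 31\right)\right) = - 130 \left(-664 + \left(-17 + 713\right)\right) = - 130 \left(-664 + 696\right) = \left(-130\right) 32 = -4160$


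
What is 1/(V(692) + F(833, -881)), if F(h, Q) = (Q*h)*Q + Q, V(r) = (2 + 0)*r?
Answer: 1/646542616 ≈ 1.5467e-9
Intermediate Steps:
V(r) = 2*r
F(h, Q) = Q + h*Q² (F(h, Q) = h*Q² + Q = Q + h*Q²)
1/(V(692) + F(833, -881)) = 1/(2*692 - 881*(1 - 881*833)) = 1/(1384 - 881*(1 - 733873)) = 1/(1384 - 881*(-733872)) = 1/(1384 + 646541232) = 1/646542616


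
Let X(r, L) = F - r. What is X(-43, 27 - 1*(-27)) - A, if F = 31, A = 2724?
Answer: -2650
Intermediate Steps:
X(r, L) = 31 - r
X(-43, 27 - 1*(-27)) - A = (31 - 1*(-43)) - 1*2724 = (31 + 43) - 2724 = 74 - 2724 = -2650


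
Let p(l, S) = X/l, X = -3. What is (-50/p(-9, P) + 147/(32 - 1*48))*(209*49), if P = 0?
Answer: -26083827/16 ≈ -1.6302e+6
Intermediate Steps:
p(l, S) = -3/l
(-50/p(-9, P) + 147/(32 - 1*48))*(209*49) = (-50/((-3/(-9))) + 147/(32 - 1*48))*(209*49) = (-50/((-3*(-⅑))) + 147/(32 - 48))*10241 = (-50/⅓ + 147/(-16))*10241 = (-50*3 + 147*(-1/16))*10241 = (-150 - 147/16)*10241 = -2547/16*10241 = -26083827/16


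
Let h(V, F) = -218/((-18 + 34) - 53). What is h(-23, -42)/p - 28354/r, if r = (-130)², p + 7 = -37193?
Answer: -195150649/116305800 ≈ -1.6779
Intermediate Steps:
p = -37200 (p = -7 - 37193 = -37200)
r = 16900
h(V, F) = 218/37 (h(V, F) = -218/(16 - 53) = -218/(-37) = -218*(-1/37) = 218/37)
h(-23, -42)/p - 28354/r = (218/37)/(-37200) - 28354/16900 = (218/37)*(-1/37200) - 28354*1/16900 = -109/688200 - 14177/8450 = -195150649/116305800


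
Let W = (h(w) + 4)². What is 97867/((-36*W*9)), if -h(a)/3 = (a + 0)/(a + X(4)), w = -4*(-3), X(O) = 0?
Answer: -97867/324 ≈ -302.06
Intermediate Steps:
w = 12
h(a) = -3 (h(a) = -3*(a + 0)/(a + 0) = -3*a/a = -3*1 = -3)
W = 1 (W = (-3 + 4)² = 1² = 1)
97867/((-36*W*9)) = 97867/((-36*1*9)) = 97867/((-36*9)) = 97867/(-324) = 97867*(-1/324) = -97867/324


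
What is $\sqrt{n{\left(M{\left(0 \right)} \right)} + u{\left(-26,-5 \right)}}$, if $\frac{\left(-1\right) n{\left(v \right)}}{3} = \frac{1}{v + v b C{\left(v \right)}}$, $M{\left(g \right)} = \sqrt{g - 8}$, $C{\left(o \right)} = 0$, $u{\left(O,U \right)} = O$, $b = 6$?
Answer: $\frac{\sqrt{-104 + 3 i \sqrt{2}}}{2} \approx 0.10398 + 5.1001 i$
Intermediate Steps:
$M{\left(g \right)} = \sqrt{-8 + g}$
$n{\left(v \right)} = - \frac{3}{v}$ ($n{\left(v \right)} = - \frac{3}{v + v 6 \cdot 0} = - \frac{3}{v + 6 v 0} = - \frac{3}{v + 0} = - \frac{3}{v}$)
$\sqrt{n{\left(M{\left(0 \right)} \right)} + u{\left(-26,-5 \right)}} = \sqrt{- \frac{3}{\sqrt{-8 + 0}} - 26} = \sqrt{- \frac{3}{\sqrt{-8}} - 26} = \sqrt{- \frac{3}{2 i \sqrt{2}} - 26} = \sqrt{- 3 \left(- \frac{i \sqrt{2}}{4}\right) - 26} = \sqrt{\frac{3 i \sqrt{2}}{4} - 26} = \sqrt{-26 + \frac{3 i \sqrt{2}}{4}}$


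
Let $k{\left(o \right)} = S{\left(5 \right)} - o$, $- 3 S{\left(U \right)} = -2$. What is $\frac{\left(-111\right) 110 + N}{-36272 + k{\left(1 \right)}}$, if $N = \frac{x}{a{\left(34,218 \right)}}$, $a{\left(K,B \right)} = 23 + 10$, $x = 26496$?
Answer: $\frac{376434}{1196987} \approx 0.31448$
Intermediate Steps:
$S{\left(U \right)} = \frac{2}{3}$ ($S{\left(U \right)} = \left(- \frac{1}{3}\right) \left(-2\right) = \frac{2}{3}$)
$a{\left(K,B \right)} = 33$
$k{\left(o \right)} = \frac{2}{3} - o$
$N = \frac{8832}{11}$ ($N = \frac{26496}{33} = 26496 \cdot \frac{1}{33} = \frac{8832}{11} \approx 802.91$)
$\frac{\left(-111\right) 110 + N}{-36272 + k{\left(1 \right)}} = \frac{\left(-111\right) 110 + \frac{8832}{11}}{-36272 + \left(\frac{2}{3} - 1\right)} = \frac{-12210 + \frac{8832}{11}}{-36272 + \left(\frac{2}{3} - 1\right)} = - \frac{125478}{11 \left(-36272 - \frac{1}{3}\right)} = - \frac{125478}{11 \left(- \frac{108817}{3}\right)} = \left(- \frac{125478}{11}\right) \left(- \frac{3}{108817}\right) = \frac{376434}{1196987}$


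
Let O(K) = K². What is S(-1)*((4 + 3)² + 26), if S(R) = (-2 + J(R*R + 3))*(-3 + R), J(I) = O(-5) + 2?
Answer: -7500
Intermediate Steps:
J(I) = 27 (J(I) = (-5)² + 2 = 25 + 2 = 27)
S(R) = -75 + 25*R (S(R) = (-2 + 27)*(-3 + R) = 25*(-3 + R) = -75 + 25*R)
S(-1)*((4 + 3)² + 26) = (-75 + 25*(-1))*((4 + 3)² + 26) = (-75 - 25)*(7² + 26) = -100*(49 + 26) = -100*75 = -7500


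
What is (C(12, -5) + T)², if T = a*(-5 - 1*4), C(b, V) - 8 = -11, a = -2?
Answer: 225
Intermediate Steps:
C(b, V) = -3 (C(b, V) = 8 - 11 = -3)
T = 18 (T = -2*(-5 - 1*4) = -2*(-5 - 4) = -2*(-9) = 18)
(C(12, -5) + T)² = (-3 + 18)² = 15² = 225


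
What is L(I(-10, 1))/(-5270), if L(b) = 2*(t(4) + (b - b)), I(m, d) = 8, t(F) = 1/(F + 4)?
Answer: -1/21080 ≈ -4.7438e-5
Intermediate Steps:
t(F) = 1/(4 + F)
L(b) = ¼ (L(b) = 2*(1/(4 + 4) + (b - b)) = 2*(1/8 + 0) = 2*(⅛ + 0) = 2*(⅛) = ¼)
L(I(-10, 1))/(-5270) = (¼)/(-5270) = (¼)*(-1/5270) = -1/21080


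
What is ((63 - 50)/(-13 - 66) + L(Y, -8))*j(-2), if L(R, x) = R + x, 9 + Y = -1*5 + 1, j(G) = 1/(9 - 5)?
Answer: -418/79 ≈ -5.2911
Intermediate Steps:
j(G) = 1/4
Y = -13 (Y = -9 + (-1*5 + 1) = -9 + (-5 + 1) = -9 - 4 = -13)
((63 - 50)/(-13 - 66) + L(Y, -8))*j(-2) = ((63 - 50)/(-13 - 66) + (-13 - 8))*(1/4) = (13/(-79) - 21)*(1/4) = (13*(-1/79) - 21)*(1/4) = (-13/79 - 21)*(1/4) = -1672/79*1/4 = -418/79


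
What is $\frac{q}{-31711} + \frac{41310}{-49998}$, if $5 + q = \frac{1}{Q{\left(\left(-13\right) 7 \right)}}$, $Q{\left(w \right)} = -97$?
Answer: $- \frac{21173982957}{25632033011} \approx -0.82607$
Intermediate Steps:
$q = - \frac{486}{97}$ ($q = -5 + \frac{1}{-97} = -5 - \frac{1}{97} = - \frac{486}{97} \approx -5.0103$)
$\frac{q}{-31711} + \frac{41310}{-49998} = - \frac{486}{97 \left(-31711\right)} + \frac{41310}{-49998} = \left(- \frac{486}{97}\right) \left(- \frac{1}{31711}\right) + 41310 \left(- \frac{1}{49998}\right) = \frac{486}{3075967} - \frac{6885}{8333} = - \frac{21173982957}{25632033011}$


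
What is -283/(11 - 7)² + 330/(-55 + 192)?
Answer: -33491/2192 ≈ -15.279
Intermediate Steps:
-283/(11 - 7)² + 330/(-55 + 192) = -283/(4²) + 330/137 = -283/16 + 330*(1/137) = -283*1/16 + 330/137 = -283/16 + 330/137 = -33491/2192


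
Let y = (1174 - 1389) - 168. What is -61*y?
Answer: 23363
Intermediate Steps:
y = -383 (y = -215 - 168 = -383)
-61*y = -61*(-383) = 23363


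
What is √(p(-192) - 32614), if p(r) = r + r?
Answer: I*√32998 ≈ 181.65*I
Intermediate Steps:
p(r) = 2*r
√(p(-192) - 32614) = √(2*(-192) - 32614) = √(-384 - 32614) = √(-32998) = I*√32998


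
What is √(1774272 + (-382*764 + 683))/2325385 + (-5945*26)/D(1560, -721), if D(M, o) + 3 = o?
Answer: 77285/362 + √1483107/2325385 ≈ 213.50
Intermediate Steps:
D(M, o) = -3 + o
√(1774272 + (-382*764 + 683))/2325385 + (-5945*26)/D(1560, -721) = √(1774272 + (-382*764 + 683))/2325385 + (-5945*26)/(-3 - 721) = √(1774272 + (-291848 + 683))*(1/2325385) - 154570/(-724) = √(1774272 - 291165)*(1/2325385) - 154570*(-1/724) = √1483107*(1/2325385) + 77285/362 = √1483107/2325385 + 77285/362 = 77285/362 + √1483107/2325385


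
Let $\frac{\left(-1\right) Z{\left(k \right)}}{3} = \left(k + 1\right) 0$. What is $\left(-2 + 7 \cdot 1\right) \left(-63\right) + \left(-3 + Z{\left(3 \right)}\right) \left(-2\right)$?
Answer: $-309$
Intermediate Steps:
$Z{\left(k \right)} = 0$ ($Z{\left(k \right)} = - 3 \left(k + 1\right) 0 = - 3 \left(1 + k\right) 0 = \left(-3\right) 0 = 0$)
$\left(-2 + 7 \cdot 1\right) \left(-63\right) + \left(-3 + Z{\left(3 \right)}\right) \left(-2\right) = \left(-2 + 7 \cdot 1\right) \left(-63\right) + \left(-3 + 0\right) \left(-2\right) = \left(-2 + 7\right) \left(-63\right) - -6 = 5 \left(-63\right) + 6 = -315 + 6 = -309$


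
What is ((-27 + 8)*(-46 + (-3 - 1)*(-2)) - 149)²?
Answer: 328329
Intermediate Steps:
((-27 + 8)*(-46 + (-3 - 1)*(-2)) - 149)² = (-19*(-46 - 4*(-2)) - 149)² = (-19*(-46 + 8) - 149)² = (-19*(-38) - 149)² = (722 - 149)² = 573² = 328329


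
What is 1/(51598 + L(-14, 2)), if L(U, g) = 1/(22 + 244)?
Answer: 266/13725069 ≈ 1.9381e-5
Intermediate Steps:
L(U, g) = 1/266
1/(51598 + L(-14, 2)) = 1/(51598 + 1/266) = 1/(13725069/266) = 266/13725069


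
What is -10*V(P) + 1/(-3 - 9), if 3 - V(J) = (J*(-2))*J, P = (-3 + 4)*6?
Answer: -9001/12 ≈ -750.08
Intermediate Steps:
P = 6 (P = 1*6 = 6)
V(J) = 3 + 2*J² (V(J) = 3 - J*(-2)*J = 3 - (-2*J)*J = 3 - (-2)*J² = 3 + 2*J²)
-10*V(P) + 1/(-3 - 9) = -10*(3 + 2*6²) + 1/(-3 - 9) = -10*(3 + 2*36) + 1/(-12) = -10*(3 + 72) - 1/12 = -10*75 - 1/12 = -750 - 1/12 = -9001/12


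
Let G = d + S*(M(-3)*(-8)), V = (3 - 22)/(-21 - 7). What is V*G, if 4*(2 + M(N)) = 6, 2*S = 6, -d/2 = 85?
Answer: -1501/14 ≈ -107.21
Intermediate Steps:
d = -170 (d = -2*85 = -170)
S = 3 (S = (½)*6 = 3)
M(N) = -½ (M(N) = -2 + (¼)*6 = -2 + 3/2 = -½)
V = 19/28 (V = -19/(-28) = -19*(-1/28) = 19/28 ≈ 0.67857)
G = -158 (G = -170 + 3*(-½*(-8)) = -170 + 3*4 = -170 + 12 = -158)
V*G = (19/28)*(-158) = -1501/14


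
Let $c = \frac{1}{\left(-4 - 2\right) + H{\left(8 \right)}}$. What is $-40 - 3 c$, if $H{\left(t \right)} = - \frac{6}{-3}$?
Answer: $- \frac{157}{4} \approx -39.25$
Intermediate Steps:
$H{\left(t \right)} = 2$ ($H{\left(t \right)} = \left(-6\right) \left(- \frac{1}{3}\right) = 2$)
$c = - \frac{1}{4}$ ($c = \frac{1}{\left(-4 - 2\right) + 2} = \frac{1}{-6 + 2} = \frac{1}{-4} = - \frac{1}{4} \approx -0.25$)
$-40 - 3 c = -40 - - \frac{3}{4} = -40 + \frac{3}{4} = - \frac{157}{4}$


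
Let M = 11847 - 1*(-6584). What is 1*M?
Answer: 18431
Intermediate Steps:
M = 18431 (M = 11847 + 6584 = 18431)
1*M = 1*18431 = 18431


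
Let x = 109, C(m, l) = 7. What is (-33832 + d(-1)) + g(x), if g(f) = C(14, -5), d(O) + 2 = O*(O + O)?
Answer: -33825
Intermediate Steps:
d(O) = -2 + 2*O² (d(O) = -2 + O*(O + O) = -2 + O*(2*O) = -2 + 2*O²)
g(f) = 7
(-33832 + d(-1)) + g(x) = (-33832 + (-2 + 2*(-1)²)) + 7 = (-33832 + (-2 + 2*1)) + 7 = (-33832 + (-2 + 2)) + 7 = (-33832 + 0) + 7 = -33832 + 7 = -33825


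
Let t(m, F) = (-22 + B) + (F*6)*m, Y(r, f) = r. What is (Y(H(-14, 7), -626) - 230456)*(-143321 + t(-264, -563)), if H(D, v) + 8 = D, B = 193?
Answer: -172545510876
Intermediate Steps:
H(D, v) = -8 + D
t(m, F) = 171 + 6*F*m (t(m, F) = (-22 + 193) + (F*6)*m = 171 + (6*F)*m = 171 + 6*F*m)
(Y(H(-14, 7), -626) - 230456)*(-143321 + t(-264, -563)) = ((-8 - 14) - 230456)*(-143321 + (171 + 6*(-563)*(-264))) = (-22 - 230456)*(-143321 + (171 + 891792)) = -230478*(-143321 + 891963) = -230478*748642 = -172545510876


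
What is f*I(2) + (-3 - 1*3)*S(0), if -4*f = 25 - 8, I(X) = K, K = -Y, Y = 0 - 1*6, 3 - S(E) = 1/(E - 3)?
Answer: -91/2 ≈ -45.500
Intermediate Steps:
S(E) = 3 - 1/(-3 + E) (S(E) = 3 - 1/(E - 3) = 3 - 1/(-3 + E))
Y = -6 (Y = 0 - 6 = -6)
K = 6 (K = -1*(-6) = 6)
I(X) = 6
f = -17/4 (f = -(25 - 8)/4 = -1/4*17 = -17/4 ≈ -4.2500)
f*I(2) + (-3 - 1*3)*S(0) = -17/4*6 + (-3 - 1*3)*((-10 + 3*0)/(-3 + 0)) = -51/2 + (-3 - 3)*((-10 + 0)/(-3)) = -51/2 - (-2)*(-10) = -51/2 - 6*10/3 = -51/2 - 20 = -91/2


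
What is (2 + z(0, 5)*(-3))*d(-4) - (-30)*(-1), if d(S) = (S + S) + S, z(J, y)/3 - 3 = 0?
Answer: 270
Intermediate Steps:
z(J, y) = 9 (z(J, y) = 9 + 3*0 = 9 + 0 = 9)
d(S) = 3*S (d(S) = 2*S + S = 3*S)
(2 + z(0, 5)*(-3))*d(-4) - (-30)*(-1) = (2 + 9*(-3))*(3*(-4)) - (-30)*(-1) = (2 - 27)*(-12) - 15*2 = -25*(-12) - 30 = 300 - 30 = 270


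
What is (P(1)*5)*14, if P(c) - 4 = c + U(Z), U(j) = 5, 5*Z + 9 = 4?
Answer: 700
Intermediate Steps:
Z = -1 (Z = -9/5 + (⅕)*4 = -9/5 + ⅘ = -1)
P(c) = 9 + c (P(c) = 4 + (c + 5) = 4 + (5 + c) = 9 + c)
(P(1)*5)*14 = ((9 + 1)*5)*14 = (10*5)*14 = 50*14 = 700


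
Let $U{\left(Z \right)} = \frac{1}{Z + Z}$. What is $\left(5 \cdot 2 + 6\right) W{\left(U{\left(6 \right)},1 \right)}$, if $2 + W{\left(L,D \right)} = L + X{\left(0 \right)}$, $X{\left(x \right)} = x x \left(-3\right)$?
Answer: $- \frac{92}{3} \approx -30.667$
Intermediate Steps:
$U{\left(Z \right)} = \frac{1}{2 Z}$
$X{\left(x \right)} = - 3 x^{2}$ ($X{\left(x \right)} = x^{2} \left(-3\right) = - 3 x^{2}$)
$W{\left(L,D \right)} = -2 + L$ ($W{\left(L,D \right)} = -2 + \left(L - 3 \cdot 0^{2}\right) = -2 + \left(L - 0\right) = -2 + \left(L + 0\right) = -2 + L$)
$\left(5 \cdot 2 + 6\right) W{\left(U{\left(6 \right)},1 \right)} = \left(5 \cdot 2 + 6\right) \left(-2 + \frac{1}{2 \cdot 6}\right) = \left(10 + 6\right) \left(-2 + \frac{1}{2} \cdot \frac{1}{6}\right) = 16 \left(-2 + \frac{1}{12}\right) = 16 \left(- \frac{23}{12}\right) = - \frac{92}{3}$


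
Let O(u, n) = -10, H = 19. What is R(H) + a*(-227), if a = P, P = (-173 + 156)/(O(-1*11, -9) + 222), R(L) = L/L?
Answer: 4071/212 ≈ 19.203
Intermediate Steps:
R(L) = 1
P = -17/212 (P = (-173 + 156)/(-10 + 222) = -17/212 ≈ -0.080189)
a = -17/212 ≈ -0.080189
R(H) + a*(-227) = 1 - 17/212*(-227) = 1 + 3859/212 = 4071/212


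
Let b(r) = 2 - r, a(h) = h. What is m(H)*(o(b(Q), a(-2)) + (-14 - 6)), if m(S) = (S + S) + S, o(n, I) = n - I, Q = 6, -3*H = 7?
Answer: 154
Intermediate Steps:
H = -7/3 (H = -⅓*7 = -7/3 ≈ -2.3333)
m(S) = 3*S (m(S) = 2*S + S = 3*S)
m(H)*(o(b(Q), a(-2)) + (-14 - 6)) = (3*(-7/3))*(((2 - 1*6) - 1*(-2)) + (-14 - 6)) = -7*(((2 - 6) + 2) - 20) = -7*((-4 + 2) - 20) = -7*(-2 - 20) = -7*(-22) = 154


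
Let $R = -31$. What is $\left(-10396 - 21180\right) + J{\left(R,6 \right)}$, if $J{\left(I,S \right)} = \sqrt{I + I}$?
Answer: $-31576 + i \sqrt{62} \approx -31576.0 + 7.874 i$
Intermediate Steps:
$J{\left(I,S \right)} = \sqrt{2} \sqrt{I}$ ($J{\left(I,S \right)} = \sqrt{2 I} = \sqrt{2} \sqrt{I}$)
$\left(-10396 - 21180\right) + J{\left(R,6 \right)} = \left(-10396 - 21180\right) + \sqrt{2} \sqrt{-31} = -31576 + \sqrt{2} i \sqrt{31} = -31576 + i \sqrt{62}$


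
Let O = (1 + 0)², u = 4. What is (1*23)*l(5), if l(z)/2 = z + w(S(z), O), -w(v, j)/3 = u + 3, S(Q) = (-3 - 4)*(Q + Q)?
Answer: -736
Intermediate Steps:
S(Q) = -14*Q
O = 1 (O = 1² = 1)
w(v, j) = -21 (w(v, j) = -3*(4 + 3) = -3*7 = -21)
l(z) = -42 + 2*z (l(z) = 2*(z - 21) = 2*(-21 + z) = -42 + 2*z)
(1*23)*l(5) = (1*23)*(-42 + 2*5) = 23*(-42 + 10) = 23*(-32) = -736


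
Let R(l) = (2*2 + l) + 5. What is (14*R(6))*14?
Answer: 2940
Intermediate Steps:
R(l) = 9 + l (R(l) = (4 + l) + 5 = 9 + l)
(14*R(6))*14 = (14*(9 + 6))*14 = (14*15)*14 = 210*14 = 2940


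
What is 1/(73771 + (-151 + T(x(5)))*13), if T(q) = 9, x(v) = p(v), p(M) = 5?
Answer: 1/71925 ≈ 1.3903e-5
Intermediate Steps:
x(v) = 5
1/(73771 + (-151 + T(x(5)))*13) = 1/(73771 + (-151 + 9)*13) = 1/(73771 - 142*13) = 1/(73771 - 1846) = 1/71925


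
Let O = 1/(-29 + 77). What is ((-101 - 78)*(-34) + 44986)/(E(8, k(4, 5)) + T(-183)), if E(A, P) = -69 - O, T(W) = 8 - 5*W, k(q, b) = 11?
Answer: 2451456/40991 ≈ 59.805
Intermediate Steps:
O = 1/48 ≈ 0.020833
E(A, P) = -3313/48 (E(A, P) = -69 - 1*1/48 = -69 - 1/48 = -3313/48)
((-101 - 78)*(-34) + 44986)/(E(8, k(4, 5)) + T(-183)) = ((-101 - 78)*(-34) + 44986)/(-3313/48 + (8 - 5*(-183))) = (-179*(-34) + 44986)/(-3313/48 + (8 + 915)) = (6086 + 44986)/(-3313/48 + 923) = 51072/(40991/48) = 51072*(48/40991) = 2451456/40991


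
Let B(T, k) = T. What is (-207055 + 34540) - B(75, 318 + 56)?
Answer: -172590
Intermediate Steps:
(-207055 + 34540) - B(75, 318 + 56) = (-207055 + 34540) - 1*75 = -172515 - 75 = -172590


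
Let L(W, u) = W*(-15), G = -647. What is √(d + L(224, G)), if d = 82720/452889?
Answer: 16*I*√299100224245/150963 ≈ 57.964*I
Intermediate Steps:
L(W, u) = -15*W
d = 82720/452889 (d = 82720*(1/452889) = 82720/452889 ≈ 0.18265)
√(d + L(224, G)) = √(82720/452889 - 15*224) = √(82720/452889 - 3360) = √(-1521624320/452889) = 16*I*√299100224245/150963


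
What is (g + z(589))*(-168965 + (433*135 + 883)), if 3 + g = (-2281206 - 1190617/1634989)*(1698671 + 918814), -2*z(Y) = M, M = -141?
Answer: 2140480155091632451273785/3269978 ≈ 6.5459e+17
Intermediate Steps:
z(Y) = 141/2 (z(Y) = -½*(-141) = 141/2)
g = -9762559201277537202/1634989 (g = -3 + (-2281206 - 1190617/1634989)*(1698671 + 918814) = -3 + (-2281206 - 1190617*1/1634989)*2617485 = -3 + (-2281206 - 1190617/1634989)*2617485 = -3 - 3729747907351/1634989*2617485 = -3 - 9762559201272632235/1634989 = -9762559201277537202/1634989 ≈ -5.9710e+12)
(g + z(589))*(-168965 + (433*135 + 883)) = (-9762559201277537202/1634989 + 141/2)*(-168965 + (433*135 + 883)) = -19525118402324540955*(-168965 + (58455 + 883))/3269978 = -19525118402324540955*(-168965 + 59338)/3269978 = -19525118402324540955/3269978*(-109627) = 2140480155091632451273785/3269978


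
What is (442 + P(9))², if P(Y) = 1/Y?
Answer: 15832441/81 ≈ 1.9546e+5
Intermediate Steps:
(442 + P(9))² = (442 + 1/9)² = (442 + ⅑)² = (3979/9)² = 15832441/81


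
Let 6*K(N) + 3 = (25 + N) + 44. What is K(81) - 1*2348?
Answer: -4647/2 ≈ -2323.5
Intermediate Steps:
K(N) = 11 + N/6 (K(N) = -½ + ((25 + N) + 44)/6 = -½ + (69 + N)/6 = -½ + (23/2 + N/6) = 11 + N/6)
K(81) - 1*2348 = (11 + (⅙)*81) - 1*2348 = (11 + 27/2) - 2348 = 49/2 - 2348 = -4647/2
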